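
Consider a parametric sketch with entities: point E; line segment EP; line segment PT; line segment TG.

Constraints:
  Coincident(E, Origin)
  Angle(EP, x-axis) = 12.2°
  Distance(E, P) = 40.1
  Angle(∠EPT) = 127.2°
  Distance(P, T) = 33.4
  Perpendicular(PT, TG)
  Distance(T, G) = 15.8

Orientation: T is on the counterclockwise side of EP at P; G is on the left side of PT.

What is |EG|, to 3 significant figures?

59.9

E is at the origin; EP runs at 12.2° with length 40.1, so P = 40.1·(cos 12.2°, sin 12.2°) = (39.2, 8.47). ∠EPT = 127.2°, so PT runs at 12.2° + (180° − 127.2°) = 65.0° from the x-axis; with |PT| = 33.4, T = P + 33.4·(cos 65.0°, sin 65.0°) = (53.3, 38.7). PT is perpendicular to TG; with |TG| = 15.8 on the left of PT, G = T + 15.8·(-0.906, 0.423) = (39.0, 45.4). Then |EG| = |G − E| = 59.9.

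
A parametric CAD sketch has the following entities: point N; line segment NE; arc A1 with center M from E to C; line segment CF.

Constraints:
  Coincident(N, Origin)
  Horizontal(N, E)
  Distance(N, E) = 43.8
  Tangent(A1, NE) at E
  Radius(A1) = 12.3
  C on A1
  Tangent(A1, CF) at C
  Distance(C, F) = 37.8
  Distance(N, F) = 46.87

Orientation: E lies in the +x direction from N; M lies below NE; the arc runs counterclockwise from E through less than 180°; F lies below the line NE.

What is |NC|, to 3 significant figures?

33.3

Checks: N = (0.00, 0.00) ✓; |MC| = 12.30 ✓; ∠(MC, CF) = 90.00° ✓; |CF| = 37.80 ✓; |NF| = 46.87 ✓.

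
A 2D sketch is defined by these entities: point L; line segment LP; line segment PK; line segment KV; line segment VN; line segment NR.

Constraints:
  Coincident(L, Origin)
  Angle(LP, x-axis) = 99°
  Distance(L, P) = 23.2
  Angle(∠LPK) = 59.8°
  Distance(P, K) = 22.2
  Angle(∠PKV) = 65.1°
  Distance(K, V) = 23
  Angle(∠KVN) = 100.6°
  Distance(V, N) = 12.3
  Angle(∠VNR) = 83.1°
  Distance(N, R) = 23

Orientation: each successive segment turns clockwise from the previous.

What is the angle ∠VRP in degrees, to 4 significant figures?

76.27°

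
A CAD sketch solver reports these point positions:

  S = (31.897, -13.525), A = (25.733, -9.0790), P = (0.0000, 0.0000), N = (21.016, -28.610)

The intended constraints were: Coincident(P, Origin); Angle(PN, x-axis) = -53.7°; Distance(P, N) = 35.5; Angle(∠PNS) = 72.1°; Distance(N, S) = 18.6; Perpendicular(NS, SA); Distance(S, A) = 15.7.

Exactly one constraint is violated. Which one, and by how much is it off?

Distance(S, A) = 15.7 — off by 8.10.

P = (0.00, 0.00) ✓; PN at -53.70° ✓; |PN| = 35.50 ✓; ∠PNS = 72.10° ✓; |NS| = 18.60 ✓; ∠(NS, SA) = 90.00° ✓; |SA| = 7.600 ✗.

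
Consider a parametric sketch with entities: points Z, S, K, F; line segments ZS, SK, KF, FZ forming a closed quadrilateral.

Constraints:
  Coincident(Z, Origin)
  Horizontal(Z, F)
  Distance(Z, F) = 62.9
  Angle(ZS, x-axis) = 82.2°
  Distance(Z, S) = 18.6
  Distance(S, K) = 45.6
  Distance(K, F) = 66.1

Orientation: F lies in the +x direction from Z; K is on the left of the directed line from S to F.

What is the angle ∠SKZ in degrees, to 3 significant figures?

7.54°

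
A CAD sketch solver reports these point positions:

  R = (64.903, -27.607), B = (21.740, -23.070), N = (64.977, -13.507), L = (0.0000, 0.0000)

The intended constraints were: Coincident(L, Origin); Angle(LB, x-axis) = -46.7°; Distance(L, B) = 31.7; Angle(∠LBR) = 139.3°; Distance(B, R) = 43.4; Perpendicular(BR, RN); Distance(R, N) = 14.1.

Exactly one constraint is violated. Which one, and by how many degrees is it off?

Perpendicular(BR, RN) — off by 5.70°.

L = (0.00, 0.00) ✓; LB at -46.70° ✓; |LB| = 31.70 ✓; ∠LBR = 139.3° ✓; |BR| = 43.40 ✓; ∠(BR, RN) = 95.70° ✗; |RN| = 14.10 ✓.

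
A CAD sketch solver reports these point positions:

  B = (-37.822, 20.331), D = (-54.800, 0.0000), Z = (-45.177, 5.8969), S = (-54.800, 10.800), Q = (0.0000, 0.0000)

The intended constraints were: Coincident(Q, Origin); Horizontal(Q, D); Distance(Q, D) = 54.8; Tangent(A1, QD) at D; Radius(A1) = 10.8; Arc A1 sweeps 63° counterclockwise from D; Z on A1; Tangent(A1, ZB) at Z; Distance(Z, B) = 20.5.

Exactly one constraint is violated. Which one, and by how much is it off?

Distance(Z, B) = 20.5 — off by 4.30.

Q = (0.00, 0.00) ✓; Q.y = 0.00, D.y = 0.00 ✓; |QD| = 54.80 ✓; ∠(SD, DQ) = 90.00° ✓; |SD| = 10.80 ✓; bearing(S→Z) − bearing(S→D) = 63.00° ✓; |SZ| = 10.80 ✓; ∠(SZ, ZB) = 90.00° ✓; |ZB| = 16.20 ✗.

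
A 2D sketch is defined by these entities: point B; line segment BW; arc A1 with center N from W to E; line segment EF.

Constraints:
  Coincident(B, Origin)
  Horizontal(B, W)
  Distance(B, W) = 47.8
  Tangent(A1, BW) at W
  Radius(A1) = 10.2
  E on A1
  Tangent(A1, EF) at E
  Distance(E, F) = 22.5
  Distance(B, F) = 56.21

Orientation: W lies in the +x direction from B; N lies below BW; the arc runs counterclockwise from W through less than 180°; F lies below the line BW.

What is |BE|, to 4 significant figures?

40.18

B is at the origin; BW is horizontal with |BW| = 47.8 and W on the +x side, so W = (47.80, 0.000). The tangent condition forces NW to be normal to BW, so N = W + (0, -10.2) = (47.80, -10.20). Since NE ⟂ EF (tangency), |NF| = √(10.2² + 22.5²) = 24.70 regardless of where E sits on A1. So F lies on both circle(B, 56.21) and circle(N, 24.70); the below-BW intersection is F = (44.26, -34.65). E is the foot of the tangent from F: E = (38.00, -13.04).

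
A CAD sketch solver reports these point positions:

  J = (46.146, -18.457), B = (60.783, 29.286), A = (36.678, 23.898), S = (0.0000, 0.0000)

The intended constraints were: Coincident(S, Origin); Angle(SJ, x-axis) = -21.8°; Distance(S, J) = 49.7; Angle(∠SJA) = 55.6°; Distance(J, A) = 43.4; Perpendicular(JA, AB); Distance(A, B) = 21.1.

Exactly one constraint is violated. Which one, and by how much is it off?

Distance(A, B) = 21.1 — off by 3.60.

S = (0.00, 0.00) ✓; SJ at -21.80° ✓; |SJ| = 49.70 ✓; ∠SJA = 55.60° ✓; |JA| = 43.40 ✓; ∠(JA, AB) = 90.00° ✓; |AB| = 24.70 ✗.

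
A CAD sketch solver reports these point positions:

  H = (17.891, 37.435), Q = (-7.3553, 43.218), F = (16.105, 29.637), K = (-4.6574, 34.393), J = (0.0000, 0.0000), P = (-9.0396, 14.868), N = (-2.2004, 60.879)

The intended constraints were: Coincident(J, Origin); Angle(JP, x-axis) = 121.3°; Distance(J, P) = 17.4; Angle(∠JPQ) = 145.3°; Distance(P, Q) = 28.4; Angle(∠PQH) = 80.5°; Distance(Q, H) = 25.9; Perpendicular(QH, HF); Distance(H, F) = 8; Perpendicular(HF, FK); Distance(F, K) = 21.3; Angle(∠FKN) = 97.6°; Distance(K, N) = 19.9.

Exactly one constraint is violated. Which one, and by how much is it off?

Distance(K, N) = 19.9 — off by 6.70.

J = (0.00, 0.00) ✓; JP at 121.3° ✓; |JP| = 17.40 ✓; ∠JPQ = 145.3° ✓; |PQ| = 28.40 ✓; ∠PQH = 80.50° ✓; |QH| = 25.90 ✓; ∠(QH, HF) = 90.00° ✓; |HF| = 8.000 ✓; ∠(HF, FK) = 90.00° ✓; |FK| = 21.30 ✓; ∠FKN = 97.60° ✓; |KN| = 26.60 ✗.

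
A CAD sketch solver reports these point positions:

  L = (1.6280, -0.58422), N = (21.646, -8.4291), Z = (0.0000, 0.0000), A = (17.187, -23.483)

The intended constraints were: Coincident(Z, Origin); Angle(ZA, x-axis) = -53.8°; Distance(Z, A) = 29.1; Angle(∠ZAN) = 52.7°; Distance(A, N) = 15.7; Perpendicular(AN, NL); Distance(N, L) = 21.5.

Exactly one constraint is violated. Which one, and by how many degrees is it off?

Perpendicular(AN, NL) — off by 4.90°.

Z = (0.00, 0.00) ✓; ZA at -53.80° ✓; |ZA| = 29.10 ✓; ∠ZAN = 52.70° ✓; |AN| = 15.70 ✓; ∠(AN, NL) = 85.10° ✗; |NL| = 21.50 ✓.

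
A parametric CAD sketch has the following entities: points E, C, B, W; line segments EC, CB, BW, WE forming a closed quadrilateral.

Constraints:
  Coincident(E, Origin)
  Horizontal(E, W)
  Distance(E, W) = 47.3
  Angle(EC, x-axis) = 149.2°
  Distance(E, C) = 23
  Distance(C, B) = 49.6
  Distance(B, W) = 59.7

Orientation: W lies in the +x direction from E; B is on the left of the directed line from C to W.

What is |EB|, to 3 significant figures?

50.7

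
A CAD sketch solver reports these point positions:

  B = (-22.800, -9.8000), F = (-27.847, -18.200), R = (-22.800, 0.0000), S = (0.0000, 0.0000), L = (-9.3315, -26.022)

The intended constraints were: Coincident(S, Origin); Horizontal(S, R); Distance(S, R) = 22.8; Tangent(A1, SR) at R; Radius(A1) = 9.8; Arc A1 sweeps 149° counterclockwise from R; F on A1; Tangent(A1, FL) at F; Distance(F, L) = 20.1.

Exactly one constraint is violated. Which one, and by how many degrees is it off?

Tangent(A1, FL) at F — off by 8.10°.

S = (0.00, 0.00) ✓; S.y = 0.00, R.y = 0.00 ✓; |SR| = 22.80 ✓; ∠(BR, RS) = 90.00° ✓; |BR| = 9.800 ✓; bearing(B→F) − bearing(B→R) = 149.0° ✓; |BF| = 9.800 ✓; ∠(BF, FL) = 81.90° ✗; |FL| = 20.10 ✓.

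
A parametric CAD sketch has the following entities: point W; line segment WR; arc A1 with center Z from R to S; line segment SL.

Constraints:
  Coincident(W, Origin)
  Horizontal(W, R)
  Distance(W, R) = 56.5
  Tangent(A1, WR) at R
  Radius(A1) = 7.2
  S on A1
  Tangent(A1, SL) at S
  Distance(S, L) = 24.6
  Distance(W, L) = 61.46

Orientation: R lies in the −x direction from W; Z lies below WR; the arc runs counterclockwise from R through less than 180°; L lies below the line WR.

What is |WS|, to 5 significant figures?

63.817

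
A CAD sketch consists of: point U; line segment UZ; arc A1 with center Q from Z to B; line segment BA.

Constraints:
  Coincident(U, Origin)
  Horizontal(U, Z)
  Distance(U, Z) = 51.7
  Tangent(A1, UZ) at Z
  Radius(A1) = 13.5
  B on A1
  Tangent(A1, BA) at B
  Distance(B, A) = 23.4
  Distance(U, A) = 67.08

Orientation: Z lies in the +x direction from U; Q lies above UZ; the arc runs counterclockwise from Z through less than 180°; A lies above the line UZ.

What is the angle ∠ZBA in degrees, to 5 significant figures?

121.93°

Checks: ∠(QZ, ZU) = 90.00° ✓; |QZ| = 13.50 ✓; |QB| = 13.50 ✓; ∠(QB, BA) = 90.00° ✓; |BA| = 23.40 ✓; |UA| = 67.08 ✓.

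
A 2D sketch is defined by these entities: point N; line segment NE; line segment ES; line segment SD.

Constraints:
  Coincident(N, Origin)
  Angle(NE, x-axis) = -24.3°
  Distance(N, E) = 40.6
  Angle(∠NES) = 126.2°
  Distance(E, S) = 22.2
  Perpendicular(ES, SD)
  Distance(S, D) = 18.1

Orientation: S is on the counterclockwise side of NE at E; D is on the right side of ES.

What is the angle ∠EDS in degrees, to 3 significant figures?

50.8°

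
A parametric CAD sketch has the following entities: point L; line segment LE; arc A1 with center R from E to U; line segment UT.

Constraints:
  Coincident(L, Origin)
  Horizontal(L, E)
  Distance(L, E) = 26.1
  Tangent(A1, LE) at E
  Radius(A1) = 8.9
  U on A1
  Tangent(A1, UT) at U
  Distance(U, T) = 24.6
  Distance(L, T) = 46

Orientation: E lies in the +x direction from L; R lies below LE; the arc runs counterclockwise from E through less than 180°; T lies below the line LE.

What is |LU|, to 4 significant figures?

22.56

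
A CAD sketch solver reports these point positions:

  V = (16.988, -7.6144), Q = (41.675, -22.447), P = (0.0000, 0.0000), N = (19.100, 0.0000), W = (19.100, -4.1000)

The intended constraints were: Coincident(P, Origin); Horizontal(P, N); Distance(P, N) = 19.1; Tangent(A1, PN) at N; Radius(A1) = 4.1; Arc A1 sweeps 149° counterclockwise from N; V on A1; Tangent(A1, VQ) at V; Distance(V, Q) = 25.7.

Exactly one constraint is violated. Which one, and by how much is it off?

Distance(V, Q) = 25.7 — off by 3.10.

P = (0.00, 0.00) ✓; P.y = 0.00, N.y = 0.00 ✓; |PN| = 19.10 ✓; ∠(WN, NP) = 90.00° ✓; |WN| = 4.100 ✓; bearing(W→V) − bearing(W→N) = 149.0° ✓; |WV| = 4.100 ✓; ∠(WV, VQ) = 89.99° ✓; |VQ| = 28.80 ✗.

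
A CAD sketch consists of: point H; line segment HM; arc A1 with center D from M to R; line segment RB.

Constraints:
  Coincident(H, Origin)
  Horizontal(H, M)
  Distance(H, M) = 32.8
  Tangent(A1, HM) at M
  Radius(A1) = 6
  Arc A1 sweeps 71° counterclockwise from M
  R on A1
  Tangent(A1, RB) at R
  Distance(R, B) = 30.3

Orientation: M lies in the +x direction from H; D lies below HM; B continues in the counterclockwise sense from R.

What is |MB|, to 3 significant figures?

36.2

H is at the origin; H and M share the same y with |HM| = 32.8 and M on the +x side, so M = (32.8, 0.00). The tangent condition forces DM to be normal to HM, so D = M + (0, -6) = (32.8, -6.00). On A1, M sits at bearing 90° from D; a 71° counterclockwise sweep puts R at bearing 161°, so R = D + 6.0·(cos 161°, sin 161°) = (27.1, -4.05). Since A1 is tangent to RB there, DR ⟂ RB, so RB runs along (−sin 161°, cos 161°); with |RB| = 30.3, B = (17.3, -32.7). Then |MB| = |B − M| = 36.2.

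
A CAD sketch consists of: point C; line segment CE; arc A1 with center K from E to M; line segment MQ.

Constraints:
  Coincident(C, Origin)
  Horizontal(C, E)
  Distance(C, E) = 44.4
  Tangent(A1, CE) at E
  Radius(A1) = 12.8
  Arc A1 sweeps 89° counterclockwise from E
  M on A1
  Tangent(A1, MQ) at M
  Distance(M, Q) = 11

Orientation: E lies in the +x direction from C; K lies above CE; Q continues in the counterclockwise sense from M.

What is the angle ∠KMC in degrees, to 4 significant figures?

13.40°

A1 meets CE tangentially, so KE is at right angles to CE, so K = E + (0, 12.8) = (44.40, 12.80). On A1, E sits at bearing -90° from K; an 89° counterclockwise sweep puts M at bearing -1°, so M = K + 12.8·(cos -1°, sin -1°) = (57.20, 12.58). Then cos ∠KMC = MK·MC / (|MK||MC|), giving 13.40°.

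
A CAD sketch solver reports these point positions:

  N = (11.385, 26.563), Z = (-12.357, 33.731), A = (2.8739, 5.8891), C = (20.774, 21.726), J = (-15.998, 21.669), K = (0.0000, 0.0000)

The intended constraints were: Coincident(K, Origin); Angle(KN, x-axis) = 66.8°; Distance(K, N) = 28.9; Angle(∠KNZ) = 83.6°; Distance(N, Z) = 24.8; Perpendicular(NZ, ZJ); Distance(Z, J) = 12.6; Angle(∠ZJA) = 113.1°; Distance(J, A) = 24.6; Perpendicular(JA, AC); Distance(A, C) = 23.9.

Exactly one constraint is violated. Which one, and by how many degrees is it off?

Perpendicular(JA, AC) — off by 8.60°.

K = (0.00, 0.00) ✓; KN at 66.80° ✓; |KN| = 28.90 ✓; ∠KNZ = 83.60° ✓; |NZ| = 24.80 ✓; ∠(NZ, ZJ) = 90.00° ✓; |ZJ| = 12.60 ✓; ∠ZJA = 113.1° ✓; |JA| = 24.60 ✓; ∠(JA, AC) = 81.40° ✗; |AC| = 23.90 ✓.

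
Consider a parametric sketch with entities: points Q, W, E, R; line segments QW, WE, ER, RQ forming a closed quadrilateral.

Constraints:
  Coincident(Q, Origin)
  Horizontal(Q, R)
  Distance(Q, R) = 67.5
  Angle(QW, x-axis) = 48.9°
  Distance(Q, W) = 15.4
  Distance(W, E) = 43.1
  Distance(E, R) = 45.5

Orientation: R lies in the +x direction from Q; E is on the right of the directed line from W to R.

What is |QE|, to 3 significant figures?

40.3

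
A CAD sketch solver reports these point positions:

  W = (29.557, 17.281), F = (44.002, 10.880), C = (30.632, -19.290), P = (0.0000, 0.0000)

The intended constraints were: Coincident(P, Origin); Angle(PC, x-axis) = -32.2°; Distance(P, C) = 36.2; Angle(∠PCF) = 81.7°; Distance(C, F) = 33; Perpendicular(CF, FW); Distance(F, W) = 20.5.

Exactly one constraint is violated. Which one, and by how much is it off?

Distance(F, W) = 20.5 — off by 4.70.

P = (0.00, 0.00) ✓; PC at -32.20° ✓; |PC| = 36.20 ✓; ∠PCF = 81.70° ✓; |CF| = 33.00 ✓; ∠(CF, FW) = 90.00° ✓; |FW| = 15.80 ✗.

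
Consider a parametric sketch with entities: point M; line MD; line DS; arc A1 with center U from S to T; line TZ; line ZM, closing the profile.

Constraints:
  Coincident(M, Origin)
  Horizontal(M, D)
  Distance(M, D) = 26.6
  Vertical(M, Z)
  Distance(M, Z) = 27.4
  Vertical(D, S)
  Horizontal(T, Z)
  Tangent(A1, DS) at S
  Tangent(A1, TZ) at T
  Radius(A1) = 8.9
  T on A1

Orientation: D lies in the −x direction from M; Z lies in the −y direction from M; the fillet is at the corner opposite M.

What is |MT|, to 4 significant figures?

32.62

M is at the origin; M and D share the same y with |MD| = 26.6 and D on the −x side, so D = (-26.60, 0.000). MZ is vertical with |MZ| = 27.4 and Z on the −y side, so Z = (0.000, -27.40). The virtual corner opposite M is at (-26.60, -27.40). The tangent condition forces US to be normal to DS and tangency of A1 to TZ means the radius UT is perpendicular to TZ, with radius 8.9, so the center U sits 8.9 in from both sides at U = (-17.70, -18.50). That places the tangent points at S = (-26.60, -18.50) on DS and T = (-17.70, -27.40) on TZ. Then |MT| = |T − M| = 32.62.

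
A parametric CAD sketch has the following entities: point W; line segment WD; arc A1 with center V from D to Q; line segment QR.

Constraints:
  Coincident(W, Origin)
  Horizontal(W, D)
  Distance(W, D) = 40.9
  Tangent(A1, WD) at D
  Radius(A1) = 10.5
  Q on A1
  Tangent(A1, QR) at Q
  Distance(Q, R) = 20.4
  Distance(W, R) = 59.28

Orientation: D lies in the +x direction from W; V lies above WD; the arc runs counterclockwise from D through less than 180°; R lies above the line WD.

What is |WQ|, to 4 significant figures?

52.57

Checks: |VD| = 10.50 ✓; |VQ| = 10.50 ✓; ∠(VQ, QR) = 90.00° ✓; |QR| = 20.40 ✓; |WR| = 59.28 ✓.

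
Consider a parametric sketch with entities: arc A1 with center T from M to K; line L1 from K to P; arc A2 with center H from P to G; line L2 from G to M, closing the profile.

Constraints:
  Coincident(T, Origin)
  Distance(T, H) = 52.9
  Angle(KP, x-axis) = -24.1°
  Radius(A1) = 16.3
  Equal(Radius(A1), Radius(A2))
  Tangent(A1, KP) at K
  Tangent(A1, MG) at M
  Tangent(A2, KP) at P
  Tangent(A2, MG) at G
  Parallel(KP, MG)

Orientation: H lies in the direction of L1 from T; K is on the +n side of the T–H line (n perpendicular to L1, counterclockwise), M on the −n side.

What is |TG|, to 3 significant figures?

55.4

The slot axis is L1's direction at -24.1°, so u = (cos -24.1°, sin -24.1°) = (0.913, -0.408) and n = (−sin -24.1°, cos -24.1°) = (0.408, 0.913). T is at the origin and H lies 52.9 along u from T, so H = 52.9·u = (48.3, -21.6). Tangency of A1 to both parallel lines with radius 16.3 puts K and M at T ± 16.3·n: K = (6.66, 14.9), M = (-6.66, -14.9). Equal radii place P and G the same way about H: P = H + 16.3·n = (54.9, -6.72), G = H − 16.3·n = (41.6, -36.5). Then |TG| = |G − T| = 55.4.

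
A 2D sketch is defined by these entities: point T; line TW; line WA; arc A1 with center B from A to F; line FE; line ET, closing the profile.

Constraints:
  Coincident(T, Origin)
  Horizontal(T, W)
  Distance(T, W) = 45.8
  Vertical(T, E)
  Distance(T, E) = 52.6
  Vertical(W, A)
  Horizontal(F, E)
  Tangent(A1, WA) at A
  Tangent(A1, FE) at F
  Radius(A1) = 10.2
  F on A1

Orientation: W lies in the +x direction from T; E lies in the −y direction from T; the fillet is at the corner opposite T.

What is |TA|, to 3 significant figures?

62.4

T is at the origin; TW is horizontal with |TW| = 45.8 and W on the +x side, so W = (45.8, 0.00). T and E share the same x with |TE| = 52.6 and E on the −y side, so E = (0.00, -52.6). The virtual corner opposite T is at (45.8, -52.6). A1 meets WA tangentially, so BA is at right angles to WA and tangency of A1 to FE means the radius BF is perpendicular to FE, with radius 10.2, so the center B sits 10.2 in from both sides at B = (35.6, -42.4). That places the tangent points at A = (45.8, -42.4) on WA and F = (35.6, -52.6) on FE. Then |TA| = |A − T| = 62.4.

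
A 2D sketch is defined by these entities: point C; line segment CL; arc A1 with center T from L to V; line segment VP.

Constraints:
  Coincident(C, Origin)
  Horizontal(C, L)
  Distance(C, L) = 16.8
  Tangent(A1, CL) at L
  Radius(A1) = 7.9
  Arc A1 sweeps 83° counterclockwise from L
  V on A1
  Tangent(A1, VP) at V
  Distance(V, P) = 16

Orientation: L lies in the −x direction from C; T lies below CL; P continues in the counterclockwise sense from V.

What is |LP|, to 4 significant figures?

24.83

C is at the origin; C and L share the same y with |CL| = 16.8 and L on the −x side, so L = (-16.80, 0.000). A1 meets CL tangentially, so TL is at right angles to CL, so T = L + (0, -7.9) = (-16.80, -7.900). On A1, L sits at bearing 90° from T; an 83° counterclockwise sweep puts V at bearing 173°, so V = T + 7.9·(cos 173°, sin 173°) = (-24.64, -6.937). Since A1 is tangent to VP there, TV ⟂ VP, so VP runs along (−sin 173°, cos 173°); with |VP| = 16.0, P = (-26.59, -22.82). Then |LP| = |P − L| = 24.83.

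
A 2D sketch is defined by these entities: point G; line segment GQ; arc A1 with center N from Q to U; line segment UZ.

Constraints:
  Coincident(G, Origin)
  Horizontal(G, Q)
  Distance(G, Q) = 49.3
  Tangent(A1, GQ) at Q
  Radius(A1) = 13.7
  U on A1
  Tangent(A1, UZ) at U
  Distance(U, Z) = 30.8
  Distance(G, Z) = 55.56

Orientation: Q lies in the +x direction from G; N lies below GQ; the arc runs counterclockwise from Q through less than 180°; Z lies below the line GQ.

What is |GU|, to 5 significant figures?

37.932

G is at the origin; G and Q share the same y with |GQ| = 49.3 and Q on the +x side, so Q = (49.300, 0.0000). Since A1 is tangent to GQ there, NQ ⟂ GQ, so N = Q + (0, -13.7) = (49.300, -13.700). Since NU ⟂ UZ (tangency), |NZ| = √(13.7² + 30.8²) = 33.709 regardless of where U sits on A1. So Z lies on both circle(G, 55.56) and circle(N, 33.709); the below-GQ intersection is Z = (34.160, -43.818). U is the foot of the tangent from Z: U = (35.615, -13.053).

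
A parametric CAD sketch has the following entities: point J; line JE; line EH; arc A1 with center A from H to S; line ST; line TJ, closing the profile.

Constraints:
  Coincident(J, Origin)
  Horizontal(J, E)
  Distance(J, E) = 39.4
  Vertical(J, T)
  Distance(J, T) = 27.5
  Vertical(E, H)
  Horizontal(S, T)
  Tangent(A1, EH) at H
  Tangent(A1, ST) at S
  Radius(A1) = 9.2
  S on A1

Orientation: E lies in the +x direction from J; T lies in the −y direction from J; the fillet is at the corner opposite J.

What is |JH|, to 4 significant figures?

43.44

J is at the origin; JE is horizontal with |JE| = 39.4 and E on the +x side, so E = (39.40, 0.000). J and T share the same x with |JT| = 27.5 and T on the −y side, so T = (0.000, -27.50). The virtual corner opposite J is at (39.40, -27.50). Since A1 is tangent to EH there, AH ⟂ EH and the tangent condition forces AS to be normal to ST, with radius 9.2, so the center A sits 9.2 in from both sides at A = (30.20, -18.30). That places the tangent points at H = (39.40, -18.30) on EH and S = (30.20, -27.50) on ST. Then |JH| = |H − J| = 43.44.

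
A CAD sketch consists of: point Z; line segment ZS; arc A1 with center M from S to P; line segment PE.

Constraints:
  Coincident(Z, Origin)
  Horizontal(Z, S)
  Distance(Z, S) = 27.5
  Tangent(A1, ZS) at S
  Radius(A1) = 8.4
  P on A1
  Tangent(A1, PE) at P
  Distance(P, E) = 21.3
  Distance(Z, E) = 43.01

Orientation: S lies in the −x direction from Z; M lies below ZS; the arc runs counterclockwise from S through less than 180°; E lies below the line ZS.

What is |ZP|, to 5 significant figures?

37.154

Z is at the origin; ZS is horizontal with |ZS| = 27.5 and S on the −x side, so S = (-27.500, 0.0000). The tangent condition forces MS to be normal to ZS, so M = S + (0, -8.4) = (-27.500, -8.4000). Since MP ⟂ PE (tangency), |ME| = √(8.4² + 21.3²) = 22.897 regardless of where P sits on A1. So E lies on both circle(Z, 43.01) and circle(M, 22.897); the below-ZS intersection is E = (-29.605, -31.200). P is the foot of the tangent from E: P = (-35.565, -10.750).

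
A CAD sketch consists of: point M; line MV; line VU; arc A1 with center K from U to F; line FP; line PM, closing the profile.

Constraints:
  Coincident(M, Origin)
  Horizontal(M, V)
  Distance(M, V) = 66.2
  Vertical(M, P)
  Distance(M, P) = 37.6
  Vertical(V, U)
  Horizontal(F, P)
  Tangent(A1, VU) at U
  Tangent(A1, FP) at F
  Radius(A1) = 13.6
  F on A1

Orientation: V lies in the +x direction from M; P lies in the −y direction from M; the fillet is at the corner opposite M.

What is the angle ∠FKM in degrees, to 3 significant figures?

115°

M is at the origin; M and V share the same y with |MV| = 66.2 and V on the +x side, so V = (66.2, 0.00). M and P share the same x with |MP| = 37.6 and P on the −y side, so P = (0.00, -37.6). The virtual corner opposite M is at (66.2, -37.6). A1 meets VU tangentially, so KU is at right angles to VU and the tangent condition forces KF to be normal to FP, with radius 13.6, so the center K sits 13.6 in from both sides at K = (52.6, -24.0). That places the tangent points at U = (66.2, -24.0) on VU and F = (52.6, -37.6) on FP. Then cos ∠FKM = KF·KM / (|KF||KM|), giving 115°.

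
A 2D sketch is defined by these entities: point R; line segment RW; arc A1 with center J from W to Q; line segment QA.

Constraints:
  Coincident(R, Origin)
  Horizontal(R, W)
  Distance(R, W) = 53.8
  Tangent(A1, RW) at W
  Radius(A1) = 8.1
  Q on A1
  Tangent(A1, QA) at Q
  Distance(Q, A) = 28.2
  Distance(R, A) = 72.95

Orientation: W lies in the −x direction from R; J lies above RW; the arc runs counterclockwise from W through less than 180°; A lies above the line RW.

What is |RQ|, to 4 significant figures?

48.91

Checks: ∠(JW, WR) = 90.00° ✓; |JW| = 8.100 ✓; |JQ| = 8.100 ✓; ∠(JQ, QA) = 90.00° ✓; |QA| = 28.20 ✓; |RA| = 72.95 ✓.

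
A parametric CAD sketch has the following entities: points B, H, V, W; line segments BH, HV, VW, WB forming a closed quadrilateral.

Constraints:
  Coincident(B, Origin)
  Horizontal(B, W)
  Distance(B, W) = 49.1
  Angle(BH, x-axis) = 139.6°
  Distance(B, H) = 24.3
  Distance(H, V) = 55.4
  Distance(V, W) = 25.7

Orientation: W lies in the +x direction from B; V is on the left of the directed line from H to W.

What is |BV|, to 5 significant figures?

42.819

Checks: |HV| = 55.40 ✓; |VW| = 25.70 ✓.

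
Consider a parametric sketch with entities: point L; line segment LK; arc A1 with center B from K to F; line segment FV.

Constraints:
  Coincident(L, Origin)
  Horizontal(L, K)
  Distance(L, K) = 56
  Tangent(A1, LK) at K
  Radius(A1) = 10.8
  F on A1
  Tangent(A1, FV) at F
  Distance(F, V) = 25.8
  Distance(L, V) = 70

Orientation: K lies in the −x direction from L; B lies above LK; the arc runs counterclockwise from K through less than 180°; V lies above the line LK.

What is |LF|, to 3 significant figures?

49.0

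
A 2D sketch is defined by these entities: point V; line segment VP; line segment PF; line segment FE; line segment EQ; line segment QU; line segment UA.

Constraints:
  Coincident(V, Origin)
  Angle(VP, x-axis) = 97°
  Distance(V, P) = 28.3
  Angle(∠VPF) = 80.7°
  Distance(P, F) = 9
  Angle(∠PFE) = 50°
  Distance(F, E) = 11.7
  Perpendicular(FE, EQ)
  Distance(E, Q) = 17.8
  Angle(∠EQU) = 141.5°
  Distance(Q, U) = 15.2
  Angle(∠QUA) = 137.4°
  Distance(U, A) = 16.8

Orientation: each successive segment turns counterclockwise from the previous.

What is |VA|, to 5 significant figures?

60.707

∠EQU = 141.5° gives QU at 94.800° from the x-axis; with |QU| = 15.2, U = (6.2510, 49.027). ∠QUA = 137.4° gives UA at 137.40° from the x-axis; with |UA| = 16.8, A = (-6.1154, 60.398). Then |VA| = |A − V| = 60.707.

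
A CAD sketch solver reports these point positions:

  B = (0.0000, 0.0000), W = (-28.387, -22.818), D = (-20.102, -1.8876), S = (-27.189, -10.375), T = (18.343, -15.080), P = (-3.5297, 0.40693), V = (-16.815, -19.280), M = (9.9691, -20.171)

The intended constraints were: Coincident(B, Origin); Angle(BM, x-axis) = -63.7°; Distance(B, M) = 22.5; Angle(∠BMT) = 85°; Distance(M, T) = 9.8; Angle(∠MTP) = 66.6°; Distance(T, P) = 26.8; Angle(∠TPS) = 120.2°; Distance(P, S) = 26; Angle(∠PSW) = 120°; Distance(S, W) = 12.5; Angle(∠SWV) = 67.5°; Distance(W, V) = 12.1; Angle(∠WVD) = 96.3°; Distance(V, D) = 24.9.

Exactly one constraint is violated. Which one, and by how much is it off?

Distance(V, D) = 24.9 — off by 7.20.

B = (0.00, 0.00) ✓; BM at -63.70° ✓; |BM| = 22.50 ✓; ∠BMT = 85.00° ✓; |MT| = 9.800 ✓; ∠MTP = 66.60° ✓; |TP| = 26.80 ✓; ∠TPS = 120.2° ✓; |PS| = 26.00 ✓; ∠PSW = 120.0° ✓; |SW| = 12.50 ✓; ∠SWV = 67.50° ✓; |WV| = 12.10 ✓; ∠WVD = 96.30° ✓; |VD| = 17.70 ✗.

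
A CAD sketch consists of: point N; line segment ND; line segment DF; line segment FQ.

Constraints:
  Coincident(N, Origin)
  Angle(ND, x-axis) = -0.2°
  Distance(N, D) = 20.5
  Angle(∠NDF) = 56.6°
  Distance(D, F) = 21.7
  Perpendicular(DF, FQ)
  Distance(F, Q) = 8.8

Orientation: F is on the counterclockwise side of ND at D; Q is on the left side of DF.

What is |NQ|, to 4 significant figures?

13.33

N is at the origin; ND runs at -0.2° with length 20.5, so D = 20.5·(cos -0.2°, sin -0.2°) = (20.50, -0.07156). ∠NDF = 56.6°, so DF runs at -0.2° + (180° − 56.6°) = 123.2° from the x-axis; with |DF| = 21.7, F = D + 21.7·(cos 123.2°, sin 123.2°) = (8.618, 18.09). DF is perpendicular to FQ; with |FQ| = 8.8 on the left of DF, Q = F + 8.8·(-0.8368, -0.5476) = (1.254, 13.27). Then |NQ| = |Q − N| = 13.33.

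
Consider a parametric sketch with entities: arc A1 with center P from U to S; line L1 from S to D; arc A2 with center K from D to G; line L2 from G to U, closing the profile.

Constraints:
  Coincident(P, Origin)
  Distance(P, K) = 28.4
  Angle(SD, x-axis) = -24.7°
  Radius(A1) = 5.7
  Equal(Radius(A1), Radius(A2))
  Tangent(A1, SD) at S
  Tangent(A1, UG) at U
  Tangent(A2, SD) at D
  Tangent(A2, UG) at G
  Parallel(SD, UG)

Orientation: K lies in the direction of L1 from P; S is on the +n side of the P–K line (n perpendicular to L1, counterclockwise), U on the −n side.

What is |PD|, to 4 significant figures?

28.97

Tangency of A1 to both parallel lines with radius 5.7 puts S and U at P ± 5.7·n: S = (2.382, 5.178), U = (-2.382, -5.178). Equal radii place D and G the same way about K: D = K + 5.7·n = (28.18, -6.689), G = K − 5.7·n = (23.42, -17.05). Then |PD| = |D − P| = 28.97.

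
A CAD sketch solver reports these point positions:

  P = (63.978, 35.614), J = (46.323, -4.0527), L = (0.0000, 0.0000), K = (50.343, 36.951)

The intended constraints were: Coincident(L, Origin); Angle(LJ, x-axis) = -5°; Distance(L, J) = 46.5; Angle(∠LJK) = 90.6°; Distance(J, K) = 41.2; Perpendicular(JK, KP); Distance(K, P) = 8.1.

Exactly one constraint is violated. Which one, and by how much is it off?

Distance(K, P) = 8.1 — off by 5.60.

L = (0.00, 0.00) ✓; LJ at -5.000° ✓; |LJ| = 46.50 ✓; ∠LJK = 90.60° ✓; |JK| = 41.20 ✓; ∠(JK, KP) = 90.00° ✓; |KP| = 13.70 ✗.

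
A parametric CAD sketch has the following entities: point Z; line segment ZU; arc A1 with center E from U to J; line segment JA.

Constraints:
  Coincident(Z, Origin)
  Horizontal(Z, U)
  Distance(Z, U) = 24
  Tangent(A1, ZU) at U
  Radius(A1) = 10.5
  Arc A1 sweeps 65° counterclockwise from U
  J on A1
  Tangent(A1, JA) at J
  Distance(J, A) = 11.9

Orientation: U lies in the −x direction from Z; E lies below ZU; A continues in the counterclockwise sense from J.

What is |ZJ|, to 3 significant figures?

34.1

Z is at the origin; Z and U share the same y with |ZU| = 24.0 and U on the −x side, so U = (-24.0, 0.00). The tangent condition forces EU to be normal to ZU, so E = U + (0, -10.5) = (-24.0, -10.5). On A1, U sits at bearing 90° from E; a 65° counterclockwise sweep puts J at bearing 155°, so J = E + 10.5·(cos 155°, sin 155°) = (-33.5, -6.06). Then |ZJ| = |J − Z| = 34.1.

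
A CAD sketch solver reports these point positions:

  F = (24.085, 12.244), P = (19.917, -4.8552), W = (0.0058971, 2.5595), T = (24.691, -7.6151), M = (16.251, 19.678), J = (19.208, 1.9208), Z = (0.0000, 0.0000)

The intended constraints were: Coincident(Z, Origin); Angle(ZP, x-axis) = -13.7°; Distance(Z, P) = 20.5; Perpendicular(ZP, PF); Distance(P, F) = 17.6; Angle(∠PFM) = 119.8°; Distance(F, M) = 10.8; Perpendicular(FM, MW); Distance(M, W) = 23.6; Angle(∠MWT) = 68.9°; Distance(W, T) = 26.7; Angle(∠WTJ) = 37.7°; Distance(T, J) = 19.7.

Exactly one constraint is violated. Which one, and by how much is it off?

Distance(T, J) = 19.7 — off by 8.70.

Z = (0.00, 0.00) ✓; ZP at -13.70° ✓; |ZP| = 20.50 ✓; ∠(ZP, PF) = 90.00° ✓; |PF| = 17.60 ✓; ∠PFM = 119.8° ✓; |FM| = 10.80 ✓; ∠(FM, MW) = 90.00° ✓; |MW| = 23.60 ✓; ∠MWT = 68.90° ✓; |WT| = 26.70 ✓; ∠WTJ = 37.70° ✓; |TJ| = 11.00 ✗.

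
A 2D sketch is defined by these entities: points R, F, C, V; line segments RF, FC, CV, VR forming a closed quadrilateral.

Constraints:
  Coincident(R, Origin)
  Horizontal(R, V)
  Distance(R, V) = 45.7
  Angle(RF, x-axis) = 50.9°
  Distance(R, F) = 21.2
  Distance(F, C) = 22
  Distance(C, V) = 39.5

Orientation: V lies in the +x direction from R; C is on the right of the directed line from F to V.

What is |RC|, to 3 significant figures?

7.82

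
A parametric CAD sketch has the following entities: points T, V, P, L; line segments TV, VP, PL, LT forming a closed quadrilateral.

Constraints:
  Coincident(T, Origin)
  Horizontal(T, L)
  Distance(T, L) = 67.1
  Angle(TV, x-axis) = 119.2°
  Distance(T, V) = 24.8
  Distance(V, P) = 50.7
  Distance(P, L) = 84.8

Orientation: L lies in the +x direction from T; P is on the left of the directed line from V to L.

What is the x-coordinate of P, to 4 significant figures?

13.29

T is at the origin; T and L share the same y with |TL| = 67.1 and L in +x, so L = (67.1, 0). TV runs at 119.2° with |TV| = 24.8, so V = (-12.10, 21.65). P is determined by |VP| = 50.7 and |PL| = 84.8 together: it lies at the intersection of circle(V, 50.7) and circle(L, 84.8). With |VL| = 82.10, the foot of the radical line on VL is 12.91 from V and the perpendicular offset is √(50.7² − 12.91²) = 49.03. Taking the left-of-VL solution: P = (13.29, 65.54).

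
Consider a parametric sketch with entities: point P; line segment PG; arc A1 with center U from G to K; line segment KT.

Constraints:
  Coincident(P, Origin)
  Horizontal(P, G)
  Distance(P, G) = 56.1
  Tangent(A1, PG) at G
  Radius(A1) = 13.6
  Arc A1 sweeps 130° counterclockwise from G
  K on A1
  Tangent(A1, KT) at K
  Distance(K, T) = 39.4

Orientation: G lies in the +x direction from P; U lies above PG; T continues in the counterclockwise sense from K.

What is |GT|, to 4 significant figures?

54.60

On A1, G sits at bearing -90° from U; a 130° counterclockwise sweep puts K at bearing 40°, so K = U + 13.6·(cos 40°, sin 40°) = (66.52, 22.34). The tangent condition forces UK to be normal to KT, so KT runs along (−sin 40°, cos 40°); with |KT| = 39.4, T = (41.19, 52.52). Then |GT| = |T − G| = 54.60.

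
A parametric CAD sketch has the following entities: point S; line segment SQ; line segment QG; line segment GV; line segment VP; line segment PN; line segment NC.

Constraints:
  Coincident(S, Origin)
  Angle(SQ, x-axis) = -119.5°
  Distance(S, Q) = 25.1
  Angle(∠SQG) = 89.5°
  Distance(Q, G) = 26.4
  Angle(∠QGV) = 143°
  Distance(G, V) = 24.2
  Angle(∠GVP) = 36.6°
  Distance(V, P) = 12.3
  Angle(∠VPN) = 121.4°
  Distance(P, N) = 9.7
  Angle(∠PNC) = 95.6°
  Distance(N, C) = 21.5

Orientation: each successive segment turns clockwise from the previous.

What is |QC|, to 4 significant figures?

46.17

S is at the origin; SQ runs at -119.5° with length 25.1, so Q = (-12.36, -21.85). ∠SQG = 89.5° gives QG at 150.0° from the x-axis; with |QG| = 26.4, G = (-35.22, -8.646). ∠QGV = 143.0° gives GV at 113.0° from the x-axis; with |GV| = 24.2, V = (-44.68, 13.63). ∠GVP = 36.6° gives VP at -30.40° from the x-axis; with |VP| = 12.3, P = (-34.07, 7.406). ∠VPN = 121.4° gives PN at -89.00° from the x-axis; with |PN| = 9.7, N = (-33.90, -2.292). ∠PNC = 95.6° gives NC at -173.4° from the x-axis; with |NC| = 21.5, C = (-55.26, -4.764). Then |QC| = |C − Q| = 46.17.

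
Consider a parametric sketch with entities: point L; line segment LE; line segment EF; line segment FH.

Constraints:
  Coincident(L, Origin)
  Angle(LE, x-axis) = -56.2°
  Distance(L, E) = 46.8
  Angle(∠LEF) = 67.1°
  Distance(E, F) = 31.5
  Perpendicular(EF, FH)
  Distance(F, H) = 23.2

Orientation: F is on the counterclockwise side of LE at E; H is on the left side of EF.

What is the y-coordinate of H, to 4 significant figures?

0.1752

L is at the origin; LE runs at -56.2° with length 46.8, so E = 46.8·(cos -56.2°, sin -56.2°) = (26.03, -38.89). ∠LEF = 67.1°, so EF runs at -56.2° + (180° − 67.1°) = 56.70° from the x-axis; with |EF| = 31.5, F = E + 31.5·(cos 56.70°, sin 56.70°) = (43.33, -12.56). The perpendicularity gives FH at right angles to EF; with |FH| = 23.2 on the left of EF, H = F + 23.2·(-0.8358, 0.5490) = (23.94, 0.1752). So H.y = 0.1752.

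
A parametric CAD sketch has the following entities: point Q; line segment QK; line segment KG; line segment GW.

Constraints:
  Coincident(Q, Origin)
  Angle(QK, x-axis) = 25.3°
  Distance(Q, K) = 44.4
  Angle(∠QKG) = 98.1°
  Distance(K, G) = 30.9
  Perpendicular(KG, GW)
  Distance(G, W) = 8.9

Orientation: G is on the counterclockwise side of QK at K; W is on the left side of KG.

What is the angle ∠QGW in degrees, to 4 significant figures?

40.21°

Q is at the origin; QK runs at 25.3° with length 44.4, so K = 44.4·(cos 25.3°, sin 25.3°) = (40.14, 18.97). ∠QKG = 98.1°, so KG runs at 25.3° + (180° − 98.1°) = 107.2° from the x-axis; with |KG| = 30.9, G = K + 30.9·(cos 107.2°, sin 107.2°) = (31.00, 48.49). The perpendicularity gives GW at right angles to KG; with |GW| = 8.9 on the left of KG, W = G + 8.9·(-0.9553, -0.2957) = (22.50, 45.86). Then cos ∠QGW = GQ·GW / (|GQ||GW|), giving 40.21°.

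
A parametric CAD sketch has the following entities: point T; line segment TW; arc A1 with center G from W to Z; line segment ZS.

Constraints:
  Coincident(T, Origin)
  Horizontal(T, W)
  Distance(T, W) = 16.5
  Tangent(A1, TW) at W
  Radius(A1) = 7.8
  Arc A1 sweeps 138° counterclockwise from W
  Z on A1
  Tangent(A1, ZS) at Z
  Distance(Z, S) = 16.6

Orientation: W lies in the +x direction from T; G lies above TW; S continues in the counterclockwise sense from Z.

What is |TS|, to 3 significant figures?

26.4

T is at the origin; T and W share the same y with |TW| = 16.5 and W on the +x side, so W = (16.5, 0.00). Tangency of A1 to TW means the radius GW is perpendicular to TW, so G = W + (0, 7.8) = (16.5, 7.80). On A1, W sits at bearing -90° from G; a 138° counterclockwise sweep puts Z at bearing 48°, so Z = G + 7.8·(cos 48°, sin 48°) = (21.7, 13.6). Tangency of A1 to ZS means the radius GZ is perpendicular to ZS, so ZS runs along (−sin 48°, cos 48°); with |ZS| = 16.6, S = (9.38, 24.7). Then |TS| = |S − T| = 26.4.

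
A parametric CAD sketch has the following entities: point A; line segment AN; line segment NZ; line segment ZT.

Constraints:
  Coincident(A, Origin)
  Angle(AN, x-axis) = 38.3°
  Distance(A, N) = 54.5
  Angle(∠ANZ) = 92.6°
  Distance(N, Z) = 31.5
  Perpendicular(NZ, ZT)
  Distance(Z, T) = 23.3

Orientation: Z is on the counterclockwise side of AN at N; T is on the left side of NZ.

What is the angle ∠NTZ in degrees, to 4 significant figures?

53.51°

∠ANZ = 92.6°, so NZ runs at 38.3° + (180° − 92.6°) = 125.7° from the x-axis; with |NZ| = 31.5, Z = N + 31.5·(cos 125.7°, sin 125.7°) = (24.39, 59.36). NZ is perpendicular to ZT; with |ZT| = 23.3 on the left of NZ, T = Z + 23.3·(-0.8121, -0.5835) = (5.467, 45.76). Then cos ∠NTZ = TN·TZ / (|TN||TZ|), giving 53.51°.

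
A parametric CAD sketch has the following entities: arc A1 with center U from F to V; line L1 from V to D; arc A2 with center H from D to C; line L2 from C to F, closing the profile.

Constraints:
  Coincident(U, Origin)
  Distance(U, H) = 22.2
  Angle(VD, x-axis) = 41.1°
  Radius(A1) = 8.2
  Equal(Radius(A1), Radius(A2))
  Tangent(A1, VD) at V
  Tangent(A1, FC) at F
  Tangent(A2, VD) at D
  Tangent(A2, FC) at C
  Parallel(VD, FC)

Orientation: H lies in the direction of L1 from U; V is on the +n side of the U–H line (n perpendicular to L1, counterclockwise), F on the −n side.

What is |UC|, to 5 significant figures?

23.666

The slot axis is L1's direction at 41.1°, so u = (cos 41.1°, sin 41.1°) = (0.75356, 0.65738) and n = (−sin 41.1°, cos 41.1°) = (-0.65738, 0.75356). U is at the origin and H lies 22.2 along u from U, so H = 22.2·u = (16.729, 14.594). Tangency of A1 to both parallel lines with radius 8.2 puts V and F at U ± 8.2·n: V = (-5.3905, 6.1792), F = (5.3905, -6.1792). Equal radii place D and C the same way about H: D = H + 8.2·n = (11.339, 20.773), C = H − 8.2·n = (22.120, 8.4145). Then |UC| = |C − U| = 23.666.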